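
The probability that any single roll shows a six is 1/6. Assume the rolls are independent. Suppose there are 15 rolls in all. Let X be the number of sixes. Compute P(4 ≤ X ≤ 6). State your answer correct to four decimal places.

0.2249

X ~ Binomial(15, 0.166667); P(4 ≤ X ≤ 6) = Σ C(15,k) p^k (1−p)^(15−k) over k:
  k=4: C(15,4)·0.166667^4·0.833333^11 = 0.141754
  k=5: C(15,5)·0.166667^5·0.833333^10 = 0.062372
  k=6: C(15,6)·0.166667^6·0.833333^9 = 0.020791
Total = 0.224916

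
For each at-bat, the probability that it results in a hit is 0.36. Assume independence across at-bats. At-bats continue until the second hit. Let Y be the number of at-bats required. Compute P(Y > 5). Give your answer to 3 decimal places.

0.409

Needing more than 5 at-bats ⇔ fewer than 2 successes in the first 5. With X ~ Binomial(5, 0.36), P(Y > 5) = P(X ≤ 1).
  k=0: C(5,0)·0.36^0·0.64^5 = 0.10737
  k=1: C(5,1)·0.36^1·0.64^4 = 0.30199
P(X ≤ 1) = 0.40936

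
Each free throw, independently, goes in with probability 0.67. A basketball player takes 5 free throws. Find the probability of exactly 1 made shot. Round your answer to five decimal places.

X ~ Binomial(n=5, p=0.67).
P(X=1) = C(5,1) · p^1 · (1−p)^4
= 5 · 0.67 · 0.011859 = 0.0397284

0.03973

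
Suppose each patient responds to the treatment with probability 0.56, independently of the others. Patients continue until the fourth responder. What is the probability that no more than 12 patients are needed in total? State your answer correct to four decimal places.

Finishing within 12 patients ⇔ at least 4 successes in the first 12. With X ~ Binomial(12, 0.56), P(Y ≤ 12) = 1 − P(X ≤ 3).
  k=0: C(12,0)·0.56^0·0.44^12 = 0.000053
  k=1: C(12,1)·0.56^1·0.44^11 = 0.000804
  k=2: C(12,2)·0.56^2·0.44^10 = 0.005629
  k=3: C(12,3)·0.56^3·0.44^9 = 0.023881
1 − 0.030367 = 0.969633

0.9696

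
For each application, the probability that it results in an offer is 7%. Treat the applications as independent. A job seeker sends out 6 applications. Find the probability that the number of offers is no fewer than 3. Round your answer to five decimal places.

X ~ Binomial(6, 0.07); P(X ≥ 3) = Σ C(6,k) p^k (1−p)^(6−k) over k:
  k=3: C(6,3)·0.07^3·0.93^3 = 0.0055179
  k=4: C(6,4)·0.07^4·0.93^2 = 0.0003115
  k=5: C(6,5)·0.07^5·0.93^1 = 0.0000094
  k=6: C(6,6)·0.07^6·0.93^0 = 0.0000001
Total = 0.0058389

0.00584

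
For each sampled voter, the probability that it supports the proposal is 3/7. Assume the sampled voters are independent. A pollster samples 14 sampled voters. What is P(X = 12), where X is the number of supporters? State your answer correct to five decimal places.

0.00114

X ~ Binomial(n=14, p=0.428571).
P(X=12) = C(14,12) · p^12 · (1−p)^2
= 91 · 3.8395e-05 · 0.32653 = 0.0011409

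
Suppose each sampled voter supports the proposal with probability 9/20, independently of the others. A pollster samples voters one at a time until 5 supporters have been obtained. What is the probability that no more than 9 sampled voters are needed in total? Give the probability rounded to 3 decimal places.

Finishing within 9 sampled voters ⇔ at least 5 successes in the first 9. With X ~ Binomial(9, 0.45), P(Y ≤ 9) = 1 − P(X ≤ 4).
  k=0: C(9,0)·0.45^0·0.55^9 = 0.00461
  k=1: C(9,1)·0.45^1·0.55^8 = 0.03391
  k=2: C(9,2)·0.45^2·0.55^7 = 0.11099
  k=3: C(9,3)·0.45^3·0.55^6 = 0.21188
  k=4: C(9,4)·0.45^4·0.55^5 = 0.26004
1 − 0.62142 = 0.37858

0.379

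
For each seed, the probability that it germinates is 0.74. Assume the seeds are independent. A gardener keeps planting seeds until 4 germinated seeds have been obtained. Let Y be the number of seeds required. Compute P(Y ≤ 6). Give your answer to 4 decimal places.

0.8144

Finishing within 6 seeds ⇔ at least 4 successes in the first 6. With X ~ Binomial(6, 0.74), P(Y ≤ 6) = 1 − P(X ≤ 3).
  k=0: C(6,0)·0.74^0·0.26^6 = 0.000309
  k=1: C(6,1)·0.74^1·0.26^5 = 0.005275
  k=2: C(6,2)·0.74^2·0.26^4 = 0.037536
  k=3: C(6,3)·0.74^3·0.26^3 = 0.142444
1 − 0.185565 = 0.814435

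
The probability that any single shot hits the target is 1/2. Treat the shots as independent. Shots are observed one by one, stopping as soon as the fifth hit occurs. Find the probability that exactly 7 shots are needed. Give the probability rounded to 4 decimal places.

0.1172

Y = trial on which the fifth success occurs; negative binomial, r=5, p=0.50.
P(Y=7) = C(6,4) · p^5 · (1−p)^2
= 15 · 0.03125 · 0.25 = 0.117188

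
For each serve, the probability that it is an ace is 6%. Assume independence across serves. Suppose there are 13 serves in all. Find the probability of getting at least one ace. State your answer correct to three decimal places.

0.553

P(at least one) = 1 − P(none) = 1 − (1 − 0.06)^13
= 1 − 0.44737 = 0.55263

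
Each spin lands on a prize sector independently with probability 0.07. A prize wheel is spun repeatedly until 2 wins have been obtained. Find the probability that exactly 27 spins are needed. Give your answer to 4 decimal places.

Y = trial on which the second success occurs; negative binomial, r=2, p=0.07.
P(Y=27) = C(26,1) · p^2 · (1−p)^25
= 26 · 0.0049 · 0.16296 = 0.020761

0.0208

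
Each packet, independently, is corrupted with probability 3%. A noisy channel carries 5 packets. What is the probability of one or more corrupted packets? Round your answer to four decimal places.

P(at least one) = 1 − P(none) = 1 − (1 − 0.03)^5
= 1 − 0.858734 = 0.141266

0.1413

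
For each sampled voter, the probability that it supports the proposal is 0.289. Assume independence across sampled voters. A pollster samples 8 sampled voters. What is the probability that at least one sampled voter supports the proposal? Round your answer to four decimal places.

P(at least one) = 1 − P(none) = 1 − (1 − 0.289)^8
= 1 − 0.065307 = 0.934693

0.9347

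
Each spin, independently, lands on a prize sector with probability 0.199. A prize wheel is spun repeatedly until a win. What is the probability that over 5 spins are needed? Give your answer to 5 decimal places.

Y = number of spins to the first success; geometric, p = 0.199.
P(Y > 5) = P(first 5 all fail) = (1−p)^5 = 0.3297331

0.32973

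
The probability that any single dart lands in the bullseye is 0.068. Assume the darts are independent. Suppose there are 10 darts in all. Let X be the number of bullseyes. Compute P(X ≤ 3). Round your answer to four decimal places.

X ~ Binomial(10, 0.068); P(X ≤ 3) = Σ C(10,k) p^k (1−p)^(10−k) over k:
  k=0: C(10,0)·0.068^0·0.932^10 = 0.494492
  k=1: C(10,1)·0.068^1·0.932^9 = 0.360788
  k=2: C(10,2)·0.068^2·0.932^8 = 0.118456
  k=3: C(10,3)·0.068^3·0.932^7 = 0.023047
Total = 0.996783

0.9968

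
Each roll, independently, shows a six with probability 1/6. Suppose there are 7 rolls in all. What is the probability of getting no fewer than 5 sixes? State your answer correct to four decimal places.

0.0020

X ~ Binomial(7, 0.166667); P(X ≥ 5) = Σ C(7,k) p^k (1−p)^(7−k) over k:
  k=5: C(7,5)·0.166667^5·0.833333^2 = 0.001875
  k=6: C(7,6)·0.166667^6·0.833333^1 = 0.000125
  k=7: C(7,7)·0.166667^7·0.833333^0 = 0.000004
Total = 0.002004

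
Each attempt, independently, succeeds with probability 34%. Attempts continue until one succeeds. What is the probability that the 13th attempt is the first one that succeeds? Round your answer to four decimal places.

0.0023

Geometric (trials to first success), p = 0.34.
P(Y = 13) = (1−p)^12 · p = 0.0068317 · 0.34 = 0.002323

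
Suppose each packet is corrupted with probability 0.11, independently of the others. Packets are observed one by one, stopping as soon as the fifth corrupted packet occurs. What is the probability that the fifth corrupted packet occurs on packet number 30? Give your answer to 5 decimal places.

0.02077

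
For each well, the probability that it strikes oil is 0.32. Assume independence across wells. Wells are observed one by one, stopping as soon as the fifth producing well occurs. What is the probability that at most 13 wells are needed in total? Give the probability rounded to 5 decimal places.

Finishing within 13 wells ⇔ at least 5 successes in the first 13. With X ~ Binomial(13, 0.32), P(Y ≤ 13) = 1 − P(X ≤ 4).
  k=0: C(13,0)·0.32^0·0.68^13 = 0.0066468
  k=1: C(13,1)·0.32^1·0.68^12 = 0.0406631
  k=2: C(13,2)·0.32^2·0.68^11 = 0.1148134
  k=3: C(13,3)·0.32^3·0.68^10 = 0.1981094
  k=4: C(13,4)·0.32^4·0.68^9 = 0.2330699
1 − 0.5933026 = 0.4066974

0.40670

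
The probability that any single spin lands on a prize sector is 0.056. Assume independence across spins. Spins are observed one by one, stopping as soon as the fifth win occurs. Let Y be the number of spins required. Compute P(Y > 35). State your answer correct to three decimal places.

Needing more than 35 spins ⇔ fewer than 5 successes in the first 35. With X ~ Binomial(35, 0.056), P(Y > 35) = P(X ≤ 4).
  k=0: C(35,0)·0.056^0·0.944^35 = 0.13305
  k=1: C(35,1)·0.056^1·0.944^34 = 0.27625
  k=2: C(35,2)·0.056^2·0.944^33 = 0.27859
  k=3: C(35,3)·0.056^3·0.944^32 = 0.18179
  k=4: C(35,4)·0.056^4·0.944^31 = 0.08627
P(X ≤ 4) = 0.95596

0.956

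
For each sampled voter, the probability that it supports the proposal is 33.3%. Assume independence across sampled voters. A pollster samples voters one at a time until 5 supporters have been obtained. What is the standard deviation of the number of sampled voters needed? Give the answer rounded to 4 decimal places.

5.4841

Y = total sampled voters until the fifth success; negative binomial with r=5, p=0.333.
SD(Y) = √[r(1−p)/p²] = √(30.075120) = 5.484079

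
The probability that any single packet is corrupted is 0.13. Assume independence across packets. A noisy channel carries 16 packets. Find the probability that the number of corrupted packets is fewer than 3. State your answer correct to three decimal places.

X ~ Binomial(16, 0.13); P(X ≤ 2) = Σ C(16,k) p^k (1−p)^(16−k) over k:
  k=0: C(16,0)·0.13^0·0.87^16 = 0.10772
  k=1: C(16,1)·0.13^1·0.87^15 = 0.25754
  k=2: C(16,2)·0.13^2·0.87^14 = 0.28863
Total = 0.65389

0.654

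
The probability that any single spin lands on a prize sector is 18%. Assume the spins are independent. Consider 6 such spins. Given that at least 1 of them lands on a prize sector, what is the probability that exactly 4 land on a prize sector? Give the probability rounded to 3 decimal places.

0.015

X ~ Binomial(6, 0.18). Want P(X=4 | X≥1) = P(X=4) / P(X≥1).
P(X=4) = C(6,4)·0.18^4·0.82^2 = 0.01059
P(X≥1) = 1 − 0.30401 = 0.69599
Ratio = 0.01059 / 0.69599 = 0.01521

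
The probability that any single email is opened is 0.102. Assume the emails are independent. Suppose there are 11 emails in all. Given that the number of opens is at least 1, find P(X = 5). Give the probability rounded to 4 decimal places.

X ~ Binomial(11, 0.102). Want P(X=5 | X≥1) = P(X=5) / P(X≥1).
P(X=5) = C(11,5)·0.102^5·0.898^6 = 0.002675
P(X≥1) = 1 − 0.306224 = 0.693776
Ratio = 0.002675 / 0.693776 = 0.003856

0.0039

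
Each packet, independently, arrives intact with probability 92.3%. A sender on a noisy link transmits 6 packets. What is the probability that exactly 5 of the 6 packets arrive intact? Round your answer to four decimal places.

X ~ Binomial(n=6, p=0.923).
P(X=5) = C(6,5) · p^5 · (1−p)^1
= 6 · 0.6699 · 0.077 = 0.309493

0.3095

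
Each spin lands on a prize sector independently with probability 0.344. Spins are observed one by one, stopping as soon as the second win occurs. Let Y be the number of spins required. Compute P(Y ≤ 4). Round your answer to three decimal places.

0.426

Finishing within 4 spins ⇔ at least 2 successes in the first 4. With X ~ Binomial(4, 0.344), P(Y ≤ 4) = 1 − P(X ≤ 1).
  k=0: C(4,0)·0.344^0·0.656^4 = 0.18519
  k=1: C(4,1)·0.344^1·0.656^3 = 0.38845
1 − 0.57363 = 0.42637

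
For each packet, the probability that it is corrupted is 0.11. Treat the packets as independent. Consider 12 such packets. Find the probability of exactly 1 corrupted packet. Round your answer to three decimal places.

0.366

X ~ Binomial(n=12, p=0.11).
P(X=1) = C(12,1) · p^1 · (1−p)^11
= 12 · 0.11 · 0.27752 = 0.36632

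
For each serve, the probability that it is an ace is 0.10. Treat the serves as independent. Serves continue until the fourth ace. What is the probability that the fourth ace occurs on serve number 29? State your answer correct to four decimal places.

Y = trial on which the fourth success occurs; negative binomial, r=4, p=0.10.
P(Y=29) = C(28,3) · p^4 · (1−p)^25
= 3276 · 0.0001 · 0.07179 = 0.023518

0.0235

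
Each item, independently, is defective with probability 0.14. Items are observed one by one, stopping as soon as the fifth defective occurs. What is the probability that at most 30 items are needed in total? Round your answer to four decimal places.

0.4129

Finishing within 30 items ⇔ at least 5 successes in the first 30. With X ~ Binomial(30, 0.14), P(Y ≤ 30) = 1 − P(X ≤ 4).
  k=0: C(30,0)·0.14^0·0.86^30 = 0.010838
  k=1: C(30,1)·0.14^1·0.86^29 = 0.052930
  k=2: C(30,2)·0.14^2·0.86^28 = 0.124940
  k=3: C(30,3)·0.14^3·0.86^27 = 0.189832
  k=4: C(30,4)·0.14^4·0.86^26 = 0.208594
1 − 0.587134 = 0.412866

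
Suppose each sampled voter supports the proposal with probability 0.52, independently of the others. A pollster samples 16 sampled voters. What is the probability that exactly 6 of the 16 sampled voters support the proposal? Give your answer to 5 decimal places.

X ~ Binomial(n=16, p=0.52).
P(X=6) = C(16,6) · p^6 · (1−p)^10
= 8008 · 0.019771 · 0.00064925 = 0.1027913

0.10279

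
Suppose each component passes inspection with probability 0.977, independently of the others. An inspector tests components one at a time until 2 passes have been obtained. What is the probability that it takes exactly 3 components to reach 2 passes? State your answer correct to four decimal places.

0.0439

Y = trial on which the second success occurs; negative binomial, r=2, p=0.977.
P(Y=3) = C(2,1) · p^2 · (1−p)^1
= 2 · 0.95453 · 0.023 = 0.043908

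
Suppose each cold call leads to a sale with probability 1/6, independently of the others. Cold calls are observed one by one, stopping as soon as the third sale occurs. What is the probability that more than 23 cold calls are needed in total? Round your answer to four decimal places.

0.2373

Needing more than 23 cold calls ⇔ fewer than 3 successes in the first 23. With X ~ Binomial(23, 0.166667), P(Y > 23) = P(X ≤ 2).
  k=0: C(23,0)·0.166667^0·0.833333^23 = 0.015095
  k=1: C(23,1)·0.166667^1·0.833333^22 = 0.069437
  k=2: C(23,2)·0.166667^2·0.833333^21 = 0.152761
P(X ≤ 2) = 0.237292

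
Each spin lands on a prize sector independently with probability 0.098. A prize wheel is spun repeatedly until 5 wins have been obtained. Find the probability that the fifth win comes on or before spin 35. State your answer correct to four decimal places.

Finishing within 35 spins ⇔ at least 5 successes in the first 35. With X ~ Binomial(35, 0.098), P(Y ≤ 35) = 1 − P(X ≤ 4).
  k=0: C(35,0)·0.098^0·0.902^35 = 0.027054
  k=1: C(35,1)·0.098^1·0.902^34 = 0.102877
  k=2: C(35,2)·0.098^2·0.902^33 = 0.190014
  k=3: C(35,3)·0.098^3·0.902^32 = 0.227090
  k=4: C(35,4)·0.098^4·0.902^31 = 0.197382
1 − 0.744415 = 0.255585

0.2556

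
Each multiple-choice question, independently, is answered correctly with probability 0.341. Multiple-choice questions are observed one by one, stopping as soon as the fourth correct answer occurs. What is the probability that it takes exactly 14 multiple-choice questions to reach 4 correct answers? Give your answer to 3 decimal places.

0.060

Y = trial on which the fourth success occurs; negative binomial, r=4, p=0.341.
P(Y=14) = C(13,3) · p^4 · (1−p)^10
= 286 · 0.013521 · 0.015447 = 0.05974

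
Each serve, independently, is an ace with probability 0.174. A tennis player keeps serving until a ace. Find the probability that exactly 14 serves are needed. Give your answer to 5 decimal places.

0.01450

Geometric (trials to first success), p = 0.174.
P(Y = 14) = (1−p)^13 · p = 0.083318 · 0.174 = 0.0144974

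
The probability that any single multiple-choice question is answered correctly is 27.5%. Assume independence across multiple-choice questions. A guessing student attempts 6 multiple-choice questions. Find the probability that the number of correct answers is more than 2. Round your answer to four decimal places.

0.2109

X ~ Binomial(6, 0.275); P(X ≥ 3) = Σ C(6,k) p^k (1−p)^(6−k) over k:
  k=3: C(6,3)·0.275^3·0.725^3 = 0.158505
  k=4: C(6,4)·0.275^4·0.725^2 = 0.045092
  k=5: C(6,5)·0.275^5·0.725^1 = 0.006842
  k=6: C(6,6)·0.275^6·0.725^0 = 0.000433
Total = 0.210871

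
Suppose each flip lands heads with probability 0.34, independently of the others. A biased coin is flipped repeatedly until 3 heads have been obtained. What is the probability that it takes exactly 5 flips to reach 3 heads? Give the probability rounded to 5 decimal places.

0.10272

Y = trial on which the third success occurs; negative binomial, r=3, p=0.34.
P(Y=5) = C(4,2) · p^3 · (1−p)^2
= 6 · 0.039304 · 0.4356 = 0.1027249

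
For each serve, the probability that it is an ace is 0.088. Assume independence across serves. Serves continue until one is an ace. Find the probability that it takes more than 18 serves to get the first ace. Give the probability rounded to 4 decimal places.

0.1905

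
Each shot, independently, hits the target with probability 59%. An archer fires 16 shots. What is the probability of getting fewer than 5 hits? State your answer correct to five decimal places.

0.00621

X ~ Binomial(16, 0.59); P(X ≤ 4) = Σ C(16,k) p^k (1−p)^(16−k) over k:
  k=0: C(16,0)·0.59^0·0.41^16 = 0.0000006
  k=1: C(16,1)·0.59^1·0.41^15 = 0.0000147
  k=2: C(16,2)·0.59^2·0.41^14 = 0.0001584
  k=3: C(16,3)·0.59^3·0.41^13 = 0.0010640
  k=4: C(16,4)·0.59^4·0.41^12 = 0.0049761
Total = 0.0062138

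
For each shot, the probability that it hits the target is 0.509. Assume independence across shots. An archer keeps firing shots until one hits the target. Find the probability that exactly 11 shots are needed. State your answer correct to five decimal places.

0.00041

Geometric (trials to first success), p = 0.509.
P(Y = 11) = (1−p)^10 · p = 0.00081436 · 0.509 = 0.0004145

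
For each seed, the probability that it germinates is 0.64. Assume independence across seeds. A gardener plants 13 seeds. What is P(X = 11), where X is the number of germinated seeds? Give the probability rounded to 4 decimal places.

X ~ Binomial(n=13, p=0.64).
P(X=11) = C(13,11) · p^11 · (1−p)^2
= 78 · 0.0073787 · 0.1296 = 0.074590

0.0746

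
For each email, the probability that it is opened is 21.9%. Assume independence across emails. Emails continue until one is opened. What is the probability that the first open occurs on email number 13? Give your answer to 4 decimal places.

0.0113

Geometric (trials to first success), p = 0.219.
P(Y = 13) = (1−p)^12 · p = 0.051501 · 0.219 = 0.011279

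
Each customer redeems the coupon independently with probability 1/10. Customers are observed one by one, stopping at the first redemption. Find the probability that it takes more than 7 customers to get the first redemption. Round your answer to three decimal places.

0.478

Y = number of customers to the first success; geometric, p = 0.10.
P(Y > 7) = P(first 7 all fail) = (1−p)^7 = 0.47830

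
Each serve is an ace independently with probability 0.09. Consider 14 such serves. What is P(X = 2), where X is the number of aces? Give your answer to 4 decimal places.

X ~ Binomial(n=14, p=0.09).
P(X=2) = C(14,2) · p^2 · (1−p)^12
= 91 · 0.0081 · 0.32248 = 0.237697

0.2377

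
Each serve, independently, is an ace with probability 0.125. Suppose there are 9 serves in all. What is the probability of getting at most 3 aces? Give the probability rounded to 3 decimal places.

0.982

X ~ Binomial(9, 0.125); P(X ≤ 3) = Σ C(9,k) p^k (1−p)^(9−k) over k:
  k=0: C(9,0)·0.125^0·0.875^9 = 0.30066
  k=1: C(9,1)·0.125^1·0.875^8 = 0.38656
  k=2: C(9,2)·0.125^2·0.875^7 = 0.22089
  k=3: C(9,3)·0.125^3·0.875^6 = 0.07363
Total = 0.98174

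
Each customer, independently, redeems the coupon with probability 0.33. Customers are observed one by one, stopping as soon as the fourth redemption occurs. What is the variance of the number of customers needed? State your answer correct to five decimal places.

Y = total customers until the fourth success; negative binomial with r=4, p=0.33.
Var(Y) = r(1−p)/p² = 4·0.67 / 0.33² = 24.6097337

24.60973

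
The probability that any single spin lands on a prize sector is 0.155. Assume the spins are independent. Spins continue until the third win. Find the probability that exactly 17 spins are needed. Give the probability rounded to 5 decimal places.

Y = trial on which the third success occurs; negative binomial, r=3, p=0.155.
P(Y=17) = C(16,2) · p^3 · (1−p)^14
= 120 · 0.0037239 · 0.094622 = 0.0422834

0.04228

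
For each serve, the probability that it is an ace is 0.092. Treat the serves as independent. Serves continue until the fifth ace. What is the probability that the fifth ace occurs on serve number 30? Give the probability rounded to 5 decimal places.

0.01402

Y = trial on which the fifth success occurs; negative binomial, r=5, p=0.092.
P(Y=30) = C(29,4) · p^5 · (1−p)^25
= 23751 · 6.5908e-06 · 0.089567 = 0.0140206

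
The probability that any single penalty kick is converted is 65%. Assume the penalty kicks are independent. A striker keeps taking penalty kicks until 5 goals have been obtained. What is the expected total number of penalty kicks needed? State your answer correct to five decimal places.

7.69231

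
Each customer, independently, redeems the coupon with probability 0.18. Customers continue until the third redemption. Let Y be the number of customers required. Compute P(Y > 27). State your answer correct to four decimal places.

Needing more than 27 customers ⇔ fewer than 3 successes in the first 27. With X ~ Binomial(27, 0.18), P(Y > 27) = P(X ≤ 2).
  k=0: C(27,0)·0.18^0·0.82^27 = 0.004709
  k=1: C(27,1)·0.18^1·0.82^26 = 0.027912
  k=2: C(27,2)·0.18^2·0.82^25 = 0.079652
P(X ≤ 2) = 0.112274

0.1123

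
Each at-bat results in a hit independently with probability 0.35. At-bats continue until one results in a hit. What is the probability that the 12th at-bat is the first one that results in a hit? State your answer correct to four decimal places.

Geometric (trials to first success), p = 0.35.
P(Y = 12) = (1−p)^11 · p = 0.0087508 · 0.35 = 0.003063

0.0031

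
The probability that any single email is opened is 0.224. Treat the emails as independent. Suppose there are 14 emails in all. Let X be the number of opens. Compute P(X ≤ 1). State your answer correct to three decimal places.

0.145

X ~ Binomial(14, 0.224); P(X ≤ 1) = Σ C(14,k) p^k (1−p)^(14−k) over k:
  k=0: C(14,0)·0.224^0·0.776^14 = 0.02871
  k=1: C(14,1)·0.224^1·0.776^13 = 0.11603
Total = 0.14474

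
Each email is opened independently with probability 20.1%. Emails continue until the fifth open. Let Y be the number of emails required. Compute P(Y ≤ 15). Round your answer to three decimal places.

0.167

Finishing within 15 emails ⇔ at least 5 successes in the first 15. With X ~ Binomial(15, 0.201), P(Y ≤ 15) = 1 − P(X ≤ 4).
  k=0: C(15,0)·0.201^0·0.799^15 = 0.03453
  k=1: C(15,1)·0.201^1·0.799^14 = 0.13030
  k=2: C(15,2)·0.201^2·0.799^13 = 0.22945
  k=3: C(15,3)·0.201^3·0.799^12 = 0.25013
  k=4: C(15,4)·0.201^4·0.799^11 = 0.18877
1 − 0.83318 = 0.16682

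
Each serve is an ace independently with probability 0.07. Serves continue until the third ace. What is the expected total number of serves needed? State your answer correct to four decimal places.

Y = total serves until the third success; negative binomial with r=3, p=0.07.
E[Y] = r / p = 3 / 0.07 = 42.857143

42.8571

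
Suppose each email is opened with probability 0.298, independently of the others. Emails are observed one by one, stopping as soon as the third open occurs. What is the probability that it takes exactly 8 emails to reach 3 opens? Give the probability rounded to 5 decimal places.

0.09474

Y = trial on which the third success occurs; negative binomial, r=3, p=0.298.
P(Y=8) = C(7,2) · p^3 · (1−p)^5
= 21 · 0.026464 · 0.17048 = 0.0947444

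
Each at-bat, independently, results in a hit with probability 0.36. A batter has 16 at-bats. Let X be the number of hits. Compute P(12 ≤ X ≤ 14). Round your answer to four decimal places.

X ~ Binomial(16, 0.36); P(12 ≤ X ≤ 14) = Σ C(16,k) p^k (1−p)^(16−k) over k:
  k=12: C(16,12)·0.36^12·0.64^4 = 0.001447
  k=13: C(16,13)·0.36^13·0.64^3 = 0.000250
  k=14: C(16,14)·0.36^14·0.64^2 = 0.000030
Total = 0.001727

0.0017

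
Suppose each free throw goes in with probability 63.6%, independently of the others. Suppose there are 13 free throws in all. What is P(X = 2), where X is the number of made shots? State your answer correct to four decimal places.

0.0005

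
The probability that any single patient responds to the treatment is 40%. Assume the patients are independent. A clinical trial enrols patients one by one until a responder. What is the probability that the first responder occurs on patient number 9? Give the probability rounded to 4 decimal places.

0.0067

Geometric (trials to first success), p = 0.40.
P(Y = 9) = (1−p)^8 · p = 0.016796 · 0.40 = 0.006718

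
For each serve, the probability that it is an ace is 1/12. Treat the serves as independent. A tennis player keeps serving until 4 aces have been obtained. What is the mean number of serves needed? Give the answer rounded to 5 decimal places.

48.00000

Y = total serves until the fourth success; negative binomial with r=4, p=0.083333.
E[Y] = r / p = 4 / 0.083333 = 48.0000000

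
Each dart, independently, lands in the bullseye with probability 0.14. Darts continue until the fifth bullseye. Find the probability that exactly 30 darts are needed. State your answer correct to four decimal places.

0.0294

Y = trial on which the fifth success occurs; negative binomial, r=5, p=0.14.
P(Y=30) = C(29,4) · p^5 · (1−p)^25
= 23751 · 5.3782e-05 · 0.023039 = 0.029430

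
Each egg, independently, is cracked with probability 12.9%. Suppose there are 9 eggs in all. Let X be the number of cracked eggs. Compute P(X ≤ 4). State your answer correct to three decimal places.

X ~ Binomial(9, 0.129); P(X ≤ 4) = Σ C(9,k) p^k (1−p)^(9−k) over k:
  k=0: C(9,0)·0.129^0·0.871^9 = 0.28851
  k=1: C(9,1)·0.129^1·0.871^8 = 0.38457
  k=2: C(9,2)·0.129^2·0.871^7 = 0.22783
  k=3: C(9,3)·0.129^3·0.871^6 = 0.07873
  k=4: C(9,4)·0.129^4·0.871^5 = 0.01749
Total = 0.99714

0.997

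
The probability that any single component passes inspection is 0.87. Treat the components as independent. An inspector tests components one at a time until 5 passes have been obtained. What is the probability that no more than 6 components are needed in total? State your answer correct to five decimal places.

Finishing within 6 components ⇔ at least 5 successes in the first 6. With X ~ Binomial(6, 0.87), P(Y ≤ 6) = 1 − P(X ≤ 4).
  k=0: C(6,0)·0.87^0·0.13^6 = 0.0000048
  k=1: C(6,1)·0.87^1·0.13^5 = 0.0001938
  k=2: C(6,2)·0.87^2·0.13^4 = 0.0032427
  k=3: C(6,3)·0.87^3·0.13^3 = 0.0289346
  k=4: C(6,4)·0.87^4·0.13^2 = 0.1452295
1 − 0.1776055 = 0.8223945

0.82239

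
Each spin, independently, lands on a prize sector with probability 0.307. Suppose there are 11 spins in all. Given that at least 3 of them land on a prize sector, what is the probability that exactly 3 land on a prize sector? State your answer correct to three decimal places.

X ~ Binomial(11, 0.307). Want P(X=3 | X≥3) = P(X=3) / P(X≥3).
P(X=3) = C(11,3)·0.307^3·0.693^8 = 0.25396
P(X≥3) = 1 − 0.01770 − 0.08627 − 0.19109 = 0.70494
Ratio = 0.25396 / 0.70494 = 0.36026

0.360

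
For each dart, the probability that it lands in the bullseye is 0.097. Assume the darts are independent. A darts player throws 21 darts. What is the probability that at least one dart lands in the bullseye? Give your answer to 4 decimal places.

0.8827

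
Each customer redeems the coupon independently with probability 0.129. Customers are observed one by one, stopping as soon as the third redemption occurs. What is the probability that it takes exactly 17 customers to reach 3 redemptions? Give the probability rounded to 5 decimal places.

Y = trial on which the third success occurs; negative binomial, r=3, p=0.129.
P(Y=17) = C(16,2) · p^3 · (1−p)^14
= 120 · 0.0021467 · 0.14463 = 0.0372567

0.03726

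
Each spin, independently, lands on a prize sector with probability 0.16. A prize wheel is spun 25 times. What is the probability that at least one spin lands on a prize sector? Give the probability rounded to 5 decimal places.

0.98721

P(at least one) = 1 − P(none) = 1 − (1 − 0.16)^25
= 1 − 0.0127933 = 0.9872067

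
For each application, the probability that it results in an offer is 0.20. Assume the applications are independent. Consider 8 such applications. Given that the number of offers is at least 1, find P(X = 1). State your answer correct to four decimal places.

0.4032

X ~ Binomial(8, 0.20). Want P(X=1 | X≥1) = P(X=1) / P(X≥1).
P(X=1) = C(8,1)·0.20^1·0.80^7 = 0.335544
P(X≥1) = 1 − 0.167772 = 0.832228
Ratio = 0.335544 / 0.832228 = 0.403188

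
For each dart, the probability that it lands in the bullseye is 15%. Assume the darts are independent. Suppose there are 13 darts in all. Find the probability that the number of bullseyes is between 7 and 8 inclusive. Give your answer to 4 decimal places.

X ~ Binomial(13, 0.15); P(7 ≤ X ≤ 8) = Σ C(13,k) p^k (1−p)^(13−k) over k:
  k=7: C(13,7)·0.15^7·0.85^6 = 0.001106
  k=8: C(13,8)·0.15^8·0.85^5 = 0.000146
Total = 0.001252

0.0013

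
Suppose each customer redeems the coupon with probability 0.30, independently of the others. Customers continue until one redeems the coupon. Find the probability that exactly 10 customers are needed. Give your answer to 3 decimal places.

0.012

Geometric (trials to first success), p = 0.30.
P(Y = 10) = (1−p)^9 · p = 0.040354 · 0.30 = 0.01211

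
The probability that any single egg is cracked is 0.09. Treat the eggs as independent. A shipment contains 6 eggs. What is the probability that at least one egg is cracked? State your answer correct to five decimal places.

P(at least one) = 1 − P(none) = 1 − (1 − 0.09)^6
= 1 − 0.5678693 = 0.4321307

0.43213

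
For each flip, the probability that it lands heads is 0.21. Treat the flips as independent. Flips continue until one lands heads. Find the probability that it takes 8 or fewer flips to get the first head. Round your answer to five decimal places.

0.84829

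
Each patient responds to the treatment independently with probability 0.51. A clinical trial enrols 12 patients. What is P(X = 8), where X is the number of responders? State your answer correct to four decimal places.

0.1306

X ~ Binomial(n=12, p=0.51).
P(X=8) = C(12,8) · p^8 · (1−p)^4
= 495 · 0.0045768 · 0.057648 = 0.130602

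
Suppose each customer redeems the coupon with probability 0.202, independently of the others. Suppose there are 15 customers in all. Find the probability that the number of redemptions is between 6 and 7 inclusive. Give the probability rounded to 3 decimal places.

X ~ Binomial(15, 0.202); P(6 ≤ X ≤ 7) = Σ C(15,k) p^k (1−p)^(15−k) over k:
  k=6: C(15,6)·0.202^6·0.798^9 = 0.04462
  k=7: C(15,7)·0.202^7·0.798^8 = 0.01452
Total = 0.05914

0.059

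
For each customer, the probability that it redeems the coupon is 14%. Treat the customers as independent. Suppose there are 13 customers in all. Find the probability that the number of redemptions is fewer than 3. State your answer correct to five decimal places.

0.72961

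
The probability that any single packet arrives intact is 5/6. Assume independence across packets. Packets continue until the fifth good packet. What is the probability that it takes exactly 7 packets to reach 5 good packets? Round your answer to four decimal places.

Y = trial on which the fifth success occurs; negative binomial, r=5, p=0.833333.
P(Y=7) = C(6,4) · p^5 · (1−p)^2
= 15 · 0.40188 · 0.027778 = 0.167449

0.1674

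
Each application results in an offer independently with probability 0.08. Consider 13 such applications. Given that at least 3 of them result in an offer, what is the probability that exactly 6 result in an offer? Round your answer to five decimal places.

X ~ Binomial(13, 0.08). Want P(X=6 | X≥3) = P(X=6) / P(X≥3).
P(X=6) = C(13,6)·0.08^6·0.92^7 = 0.0002509
P(X≥3) = 1 − 0.3382531 − 0.3823730 − 0.1994990 = 0.0798749
Ratio = 0.0002509 / 0.0798749 = 0.0031417

0.00314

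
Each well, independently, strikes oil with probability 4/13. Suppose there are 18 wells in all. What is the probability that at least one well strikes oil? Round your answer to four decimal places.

0.9987

P(at least one) = 1 − P(none) = 1 − (1 − 0.307692)^18
= 1 − 0.001335 = 0.998665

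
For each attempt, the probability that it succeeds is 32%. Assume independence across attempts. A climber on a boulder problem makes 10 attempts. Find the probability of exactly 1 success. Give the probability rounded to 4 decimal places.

X ~ Binomial(n=10, p=0.32).
P(X=1) = C(10,1) · p^1 · (1−p)^9
= 10 · 0.32 · 0.031087 = 0.099479

0.0995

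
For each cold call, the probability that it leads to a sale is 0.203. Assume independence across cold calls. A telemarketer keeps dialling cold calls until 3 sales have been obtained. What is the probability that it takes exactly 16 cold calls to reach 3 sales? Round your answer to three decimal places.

0.046

Y = trial on which the third success occurs; negative binomial, r=3, p=0.203.
P(Y=16) = C(15,2) · p^3 · (1−p)^13
= 105 · 0.0083654 · 0.052355 = 0.04599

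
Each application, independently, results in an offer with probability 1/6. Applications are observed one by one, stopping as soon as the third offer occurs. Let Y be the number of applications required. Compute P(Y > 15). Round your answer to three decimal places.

0.532

Needing more than 15 applications ⇔ fewer than 3 successes in the first 15. With X ~ Binomial(15, 0.166667), P(Y > 15) = P(X ≤ 2).
  k=0: C(15,0)·0.166667^0·0.833333^15 = 0.06491
  k=1: C(15,1)·0.166667^1·0.833333^14 = 0.19472
  k=2: C(15,2)·0.166667^2·0.833333^13 = 0.27260
P(X ≤ 2) = 0.53222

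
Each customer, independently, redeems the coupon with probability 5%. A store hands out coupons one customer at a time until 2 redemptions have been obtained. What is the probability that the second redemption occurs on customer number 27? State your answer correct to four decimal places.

Y = trial on which the second success occurs; negative binomial, r=2, p=0.05.
P(Y=27) = C(26,1) · p^2 · (1−p)^25
= 26 · 0.0025 · 0.27739 = 0.018030

0.0180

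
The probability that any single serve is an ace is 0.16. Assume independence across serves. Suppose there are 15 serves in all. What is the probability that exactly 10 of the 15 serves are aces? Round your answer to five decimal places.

X ~ Binomial(n=15, p=0.16).
P(X=10) = C(15,10) · p^10 · (1−p)^5
= 3003 · 1.0995e-08 · 0.41821 = 0.0000138

0.00001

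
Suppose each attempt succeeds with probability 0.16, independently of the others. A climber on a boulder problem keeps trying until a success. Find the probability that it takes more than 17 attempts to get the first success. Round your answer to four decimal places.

Y = number of attempts to the first success; geometric, p = 0.16.
P(Y > 17) = P(first 17 all fail) = (1−p)^17 = 0.051612

0.0516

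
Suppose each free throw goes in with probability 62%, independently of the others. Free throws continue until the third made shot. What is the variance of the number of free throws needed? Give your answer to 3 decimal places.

Y = total free throws until the third success; negative binomial with r=3, p=0.62.
Var(Y) = r(1−p)/p² = 3·0.38 / 0.62² = 2.96566

2.966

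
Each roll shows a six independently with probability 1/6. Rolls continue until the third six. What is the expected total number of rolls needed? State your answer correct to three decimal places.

Y = total rolls until the third success; negative binomial with r=3, p=0.166667.
E[Y] = r / p = 3 / 0.166667 = 18.00000

18.000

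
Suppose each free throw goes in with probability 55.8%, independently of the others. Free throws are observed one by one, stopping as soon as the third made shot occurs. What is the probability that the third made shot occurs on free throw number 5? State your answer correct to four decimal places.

0.2037

Y = trial on which the third success occurs; negative binomial, r=3, p=0.558.
P(Y=5) = C(4,2) · p^3 · (1−p)^2
= 6 · 0.17374 · 0.19536 = 0.203657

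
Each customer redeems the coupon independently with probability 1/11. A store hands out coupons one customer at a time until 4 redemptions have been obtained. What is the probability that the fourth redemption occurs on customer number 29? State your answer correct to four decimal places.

Y = trial on which the fourth success occurs; negative binomial, r=4, p=0.090909.
P(Y=29) = C(28,3) · p^4 · (1−p)^25
= 3276 · 6.8301e-05 · 0.092296 = 0.020652

0.0207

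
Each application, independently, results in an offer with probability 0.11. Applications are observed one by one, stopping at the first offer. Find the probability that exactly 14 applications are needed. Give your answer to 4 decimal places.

Geometric (trials to first success), p = 0.11.
P(Y = 14) = (1−p)^13 · p = 0.21982 · 0.11 = 0.024180

0.0242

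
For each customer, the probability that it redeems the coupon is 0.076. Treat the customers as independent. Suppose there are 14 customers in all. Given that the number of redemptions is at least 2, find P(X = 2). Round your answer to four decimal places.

X ~ Binomial(14, 0.076). Want P(X=2 | X≥2) = P(X=2) / P(X≥2).
P(X=2) = C(14,2)·0.076^2·0.924^12 = 0.203579
P(X≥2) = 1 − 0.330680 − 0.380783 = 0.288538
Ratio = 0.203579 / 0.288538 = 0.705553

0.7056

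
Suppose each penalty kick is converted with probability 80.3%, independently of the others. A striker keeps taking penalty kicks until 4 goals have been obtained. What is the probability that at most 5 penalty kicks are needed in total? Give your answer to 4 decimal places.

0.7434

Finishing within 5 penalty kicks ⇔ at least 4 successes in the first 5. With X ~ Binomial(5, 0.803), P(Y ≤ 5) = 1 − P(X ≤ 3).
  k=0: C(5,0)·0.803^0·0.197^5 = 0.000297
  k=1: C(5,1)·0.803^1·0.197^4 = 0.006047
  k=2: C(5,2)·0.803^2·0.197^3 = 0.049298
  k=3: C(5,3)·0.803^3·0.197^2 = 0.200946
1 − 0.256588 = 0.743412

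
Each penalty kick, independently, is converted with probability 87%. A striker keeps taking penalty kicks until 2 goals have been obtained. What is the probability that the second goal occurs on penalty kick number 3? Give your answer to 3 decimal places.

Y = trial on which the second success occurs; negative binomial, r=2, p=0.87.
P(Y=3) = C(2,1) · p^2 · (1−p)^1
= 2 · 0.7569 · 0.13 = 0.19679

0.197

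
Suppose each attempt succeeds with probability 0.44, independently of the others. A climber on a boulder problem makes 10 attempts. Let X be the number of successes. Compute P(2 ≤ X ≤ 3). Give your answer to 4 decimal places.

0.2608

X ~ Binomial(10, 0.44); P(2 ≤ X ≤ 3) = Σ C(10,k) p^k (1−p)^(10−k) over k:
  k=2: C(10,2)·0.44^2·0.56^8 = 0.084260
  k=3: C(10,3)·0.44^3·0.56^7 = 0.176545
Total = 0.260805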